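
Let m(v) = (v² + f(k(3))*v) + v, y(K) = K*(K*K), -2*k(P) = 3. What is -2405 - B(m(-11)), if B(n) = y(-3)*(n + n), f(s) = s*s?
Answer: 4397/2 ≈ 2198.5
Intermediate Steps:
k(P) = -3/2 (k(P) = -½*3 = -3/2)
f(s) = s²
y(K) = K³ (y(K) = K*K² = K³)
m(v) = v² + 13*v/4 (m(v) = (v² + (-3/2)²*v) + v = (v² + 9*v/4) + v = v² + 13*v/4)
B(n) = -54*n (B(n) = (-3)³*(n + n) = -54*n)
-2405 - B(m(-11)) = -2405 - (-54)*(¼)*(-11)*(13 + 4*(-11)) = -2405 - (-54)*(¼)*(-11)*(13 - 44) = -2405 - (-54)*(¼)*(-11)*(-31) = -2405 - (-54)*341/4 = -2405 - 1*(-9207/2) = -2405 + 9207/2 = 4397/2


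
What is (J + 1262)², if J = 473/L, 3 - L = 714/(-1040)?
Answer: 7103365665796/3674889 ≈ 1.9329e+6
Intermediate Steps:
L = 1917/520 (L = 3 - 714/(-1040) = 3 - 714*(-1)/1040 = 3 - 1*(-357/520) = 3 + 357/520 = 1917/520 ≈ 3.6865)
J = 245960/1917 (J = 473/(1917/520) = 473*(520/1917) = 245960/1917 ≈ 128.30)
(J + 1262)² = (245960/1917 + 1262)² = (2665214/1917)² = 7103365665796/3674889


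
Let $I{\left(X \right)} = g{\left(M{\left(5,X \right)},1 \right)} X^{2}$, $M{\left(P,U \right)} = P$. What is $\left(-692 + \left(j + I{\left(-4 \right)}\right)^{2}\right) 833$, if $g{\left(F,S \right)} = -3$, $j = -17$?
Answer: $2942989$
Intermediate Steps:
$I{\left(X \right)} = - 3 X^{2}$
$\left(-692 + \left(j + I{\left(-4 \right)}\right)^{2}\right) 833 = \left(-692 + \left(-17 - 3 \left(-4\right)^{2}\right)^{2}\right) 833 = \left(-692 + \left(-17 - 48\right)^{2}\right) 833 = \left(-692 + \left(-65\right)^{2}\right) 833 = \left(-692 + 4225\right) 833 = 3533 \cdot 833 = 2942989$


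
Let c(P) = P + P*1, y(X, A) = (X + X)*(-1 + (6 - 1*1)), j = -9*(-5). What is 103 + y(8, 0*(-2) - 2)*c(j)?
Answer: 5863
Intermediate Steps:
j = 45
y(X, A) = 8*X (y(X, A) = (2*X)*(-1 + (6 - 1)) = (2*X)*(-1 + 5) = (2*X)*4 = 8*X)
c(P) = 2*P (c(P) = P + P = 2*P)
103 + y(8, 0*(-2) - 2)*c(j) = 103 + (8*8)*(2*45) = 103 + 64*90 = 103 + 5760 = 5863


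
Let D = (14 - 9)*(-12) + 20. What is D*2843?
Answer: -113720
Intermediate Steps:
D = -40 (D = 5*(-12) + 20 = -60 + 20 = -40)
D*2843 = -40*2843 = -113720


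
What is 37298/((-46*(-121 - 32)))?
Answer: 1097/207 ≈ 5.2995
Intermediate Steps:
37298/((-46*(-121 - 32))) = 37298/((-46*(-153))) = 37298/7038 = 37298*(1/7038) = 1097/207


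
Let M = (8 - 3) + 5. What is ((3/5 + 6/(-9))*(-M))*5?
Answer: 10/3 ≈ 3.3333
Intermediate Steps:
M = 10 (M = 5 + 5 = 10)
((3/5 + 6/(-9))*(-M))*5 = ((3/5 + 6/(-9))*(-1*10))*5 = ((3*(⅕) + 6*(-⅑))*(-10))*5 = ((⅗ - ⅔)*(-10))*5 = -1/15*(-10)*5 = (⅔)*5 = 10/3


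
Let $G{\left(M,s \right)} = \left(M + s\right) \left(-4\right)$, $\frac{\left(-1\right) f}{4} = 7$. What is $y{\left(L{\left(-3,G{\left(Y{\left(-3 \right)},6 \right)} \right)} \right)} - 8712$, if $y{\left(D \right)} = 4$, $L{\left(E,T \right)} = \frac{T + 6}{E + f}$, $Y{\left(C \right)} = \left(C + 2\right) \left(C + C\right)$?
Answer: $-8708$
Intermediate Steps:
$Y{\left(C \right)} = 2 C \left(2 + C\right)$ ($Y{\left(C \right)} = \left(2 + C\right) 2 C = 2 C \left(2 + C\right)$)
$f = -28$ ($f = \left(-4\right) 7 = -28$)
$G{\left(M,s \right)} = - 4 M - 4 s$
$L{\left(E,T \right)} = \frac{6 + T}{-28 + E}$ ($L{\left(E,T \right)} = \frac{T + 6}{E - 28} = \frac{6 + T}{-28 + E}$)
$y{\left(L{\left(-3,G{\left(Y{\left(-3 \right)},6 \right)} \right)} \right)} - 8712 = 4 - 8712 = -8708$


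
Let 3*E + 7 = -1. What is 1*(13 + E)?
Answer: 31/3 ≈ 10.333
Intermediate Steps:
E = -8/3 (E = -7/3 + (⅓)*(-1) = -7/3 - ⅓ = -8/3 ≈ -2.6667)
1*(13 + E) = 1*(13 - 8/3) = 1*(31/3) = 31/3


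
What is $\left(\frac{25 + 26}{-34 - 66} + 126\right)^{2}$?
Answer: $\frac{157477401}{10000} \approx 15748.0$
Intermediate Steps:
$\left(\frac{25 + 26}{-34 - 66} + 126\right)^{2} = \left(\frac{51}{-100} + 126\right)^{2} = \left(51 \left(- \frac{1}{100}\right) + 126\right)^{2} = \left(- \frac{51}{100} + 126\right)^{2} = \left(\frac{12549}{100}\right)^{2} = \frac{157477401}{10000}$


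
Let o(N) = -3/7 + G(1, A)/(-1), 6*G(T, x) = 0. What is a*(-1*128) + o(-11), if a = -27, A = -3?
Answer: 24189/7 ≈ 3455.6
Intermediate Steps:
G(T, x) = 0 (G(T, x) = (⅙)*0 = 0)
o(N) = -3/7 (o(N) = -3/7 + 0/(-1) = -3*⅐ + 0*(-1) = -3/7 + 0 = -3/7)
a*(-1*128) + o(-11) = -(-27)*128 - 3/7 = -27*(-128) - 3/7 = 3456 - 3/7 = 24189/7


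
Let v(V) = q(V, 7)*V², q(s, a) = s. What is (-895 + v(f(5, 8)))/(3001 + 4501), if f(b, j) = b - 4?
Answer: -447/3751 ≈ -0.11917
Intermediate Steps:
f(b, j) = -4 + b
v(V) = V³ (v(V) = V*V² = V³)
(-895 + v(f(5, 8)))/(3001 + 4501) = (-895 + (-4 + 5)³)/(3001 + 4501) = (-895 + 1³)/7502 = (-895 + 1)*(1/7502) = -894*1/7502 = -447/3751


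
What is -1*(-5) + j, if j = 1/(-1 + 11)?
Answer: 51/10 ≈ 5.1000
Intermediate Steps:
j = ⅒ (j = 1/10 = ⅒ ≈ 0.10000)
-1*(-5) + j = -1*(-5) + ⅒ = 5 + ⅒ = 51/10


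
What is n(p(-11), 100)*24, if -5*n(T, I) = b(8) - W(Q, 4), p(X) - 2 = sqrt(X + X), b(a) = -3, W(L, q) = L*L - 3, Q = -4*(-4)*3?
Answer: 55296/5 ≈ 11059.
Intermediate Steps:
Q = 48 (Q = 16*3 = 48)
W(L, q) = -3 + L**2 (W(L, q) = L**2 - 3 = -3 + L**2)
p(X) = 2 + sqrt(2)*sqrt(X) (p(X) = 2 + sqrt(X + X) = 2 + sqrt(2*X) = 2 + sqrt(2)*sqrt(X))
n(T, I) = 2304/5 (n(T, I) = -(-3 - (-3 + 48**2))/5 = -(-3 - (-3 + 2304))/5 = -(-3 - 1*2301)/5 = -(-3 - 2301)/5 = -1/5*(-2304) = 2304/5)
n(p(-11), 100)*24 = (2304/5)*24 = 55296/5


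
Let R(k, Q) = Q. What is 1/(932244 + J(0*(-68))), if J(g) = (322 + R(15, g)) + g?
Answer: 1/932566 ≈ 1.0723e-6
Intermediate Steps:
J(g) = 322 + 2*g (J(g) = (322 + g) + g = 322 + 2*g)
1/(932244 + J(0*(-68))) = 1/(932244 + (322 + 2*(0*(-68)))) = 1/(932244 + (322 + 2*0)) = 1/(932244 + (322 + 0)) = 1/(932244 + 322) = 1/932566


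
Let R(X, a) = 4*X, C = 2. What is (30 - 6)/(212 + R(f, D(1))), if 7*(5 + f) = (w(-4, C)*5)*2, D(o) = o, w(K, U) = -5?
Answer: 21/143 ≈ 0.14685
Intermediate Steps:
f = -85/7 (f = -5 + (-5*5*2)/7 = -5 + (-25*2)/7 = -5 + (⅐)*(-50) = -5 - 50/7 = -85/7 ≈ -12.143)
(30 - 6)/(212 + R(f, D(1))) = (30 - 6)/(212 + 4*(-85/7)) = 24/(212 - 340/7) = 24/(1144/7) = 24*(7/1144) = 21/143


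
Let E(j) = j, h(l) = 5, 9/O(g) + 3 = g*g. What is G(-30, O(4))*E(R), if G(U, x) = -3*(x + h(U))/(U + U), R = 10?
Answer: 37/13 ≈ 2.8462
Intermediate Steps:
O(g) = 9/(-3 + g**2) (O(g) = 9/(-3 + g*g) = 9/(-3 + g**2))
G(U, x) = -3*(5 + x)/(2*U) (G(U, x) = -3*(x + 5)/(U + U) = -3*(5 + x)/(2*U))
G(-30, O(4))*E(R) = ((3/2)*(-5 - 9/(-3 + 4**2))/(-30))*10 = ((3/2)*(-1/30)*(-5 - 9/(-3 + 16)))*10 = ((3/2)*(-1/30)*(-5 - 9/13))*10 = ((3/2)*(-1/30)*(-74/13))*10 = (37/130)*10 = 37/13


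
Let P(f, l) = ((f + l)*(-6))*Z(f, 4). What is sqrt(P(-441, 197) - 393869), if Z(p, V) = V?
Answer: I*sqrt(388013) ≈ 622.91*I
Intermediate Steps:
P(f, l) = -24*f - 24*l (P(f, l) = ((f + l)*(-6))*4 = (-6*f - 6*l)*4 = -24*f - 24*l)
sqrt(P(-441, 197) - 393869) = sqrt((-24*(-441) - 24*197) - 393869) = sqrt((10584 - 4728) - 393869) = sqrt(5856 - 393869) = sqrt(-388013) = I*sqrt(388013)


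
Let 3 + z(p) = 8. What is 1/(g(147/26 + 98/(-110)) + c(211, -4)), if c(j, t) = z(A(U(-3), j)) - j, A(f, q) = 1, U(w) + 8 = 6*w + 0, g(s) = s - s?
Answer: -1/206 ≈ -0.0048544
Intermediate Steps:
g(s) = 0
U(w) = -8 + 6*w (U(w) = -8 + (6*w + 0) = -8 + 6*w)
z(p) = 5 (z(p) = -3 + 8 = 5)
c(j, t) = 5 - j
1/(g(147/26 + 98/(-110)) + c(211, -4)) = 1/(0 + (5 - 1*211)) = 1/(0 + (5 - 211)) = 1/(0 - 206) = 1/(-206) = -1/206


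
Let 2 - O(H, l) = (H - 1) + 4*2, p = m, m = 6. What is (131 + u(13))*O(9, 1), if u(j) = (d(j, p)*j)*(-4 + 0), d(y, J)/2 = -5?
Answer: -9114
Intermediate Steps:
p = 6
O(H, l) = -5 - H (O(H, l) = 2 - ((H - 1) + 4*2) = 2 - ((-1 + H) + 8) = 2 - (7 + H) = 2 + (-7 - H) = -5 - H)
d(y, J) = -10 (d(y, J) = 2*(-5) = -10)
u(j) = 40*j (u(j) = (-10*j)*(-4 + 0) = -10*j*(-4) = 40*j)
(131 + u(13))*O(9, 1) = (131 + 40*13)*(-5 - 1*9) = (131 + 520)*(-5 - 9) = 651*(-14) = -9114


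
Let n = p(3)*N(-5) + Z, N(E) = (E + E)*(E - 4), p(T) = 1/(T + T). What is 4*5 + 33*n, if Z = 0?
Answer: 515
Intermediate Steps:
p(T) = 1/(2*T)
N(E) = 2*E*(-4 + E) (N(E) = (2*E)*(-4 + E) = 2*E*(-4 + E))
n = 15 (n = ((½)/3)*(2*(-5)*(-4 - 5)) + 0 = ((½)*(⅓))*(2*(-5)*(-9)) + 0 = (⅙)*90 + 0 = 15 + 0 = 15)
4*5 + 33*n = 4*5 + 33*15 = 20 + 495 = 515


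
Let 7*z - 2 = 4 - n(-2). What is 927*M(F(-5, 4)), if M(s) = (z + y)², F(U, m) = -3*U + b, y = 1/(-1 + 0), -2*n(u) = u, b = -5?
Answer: 3708/49 ≈ 75.673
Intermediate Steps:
n(u) = -u/2
z = 5/7 (z = 2/7 + (4 - (-1)*(-2)/2)/7 = 2/7 + (4 - 1*1)/7 = 2/7 + (4 - 1)/7 = 2/7 + (⅐)*3 = 2/7 + 3/7 = 5/7 ≈ 0.71429)
y = -1 (y = 1/(-1) = -1)
F(U, m) = -5 - 3*U (F(U, m) = -3*U - 5 = -5 - 3*U)
M(s) = 4/49 (M(s) = (5/7 - 1)² = (-2/7)² = 4/49)
927*M(F(-5, 4)) = 927*(4/49) = 3708/49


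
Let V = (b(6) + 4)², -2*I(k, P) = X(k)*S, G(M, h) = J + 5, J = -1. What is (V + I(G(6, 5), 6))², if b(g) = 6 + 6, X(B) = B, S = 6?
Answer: 59536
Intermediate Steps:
G(M, h) = 4 (G(M, h) = -1 + 5 = 4)
b(g) = 12
I(k, P) = -3*k (I(k, P) = -k*6/2 = -3*k)
V = 256 (V = (12 + 4)² = 16² = 256)
(V + I(G(6, 5), 6))² = (256 - 3*4)² = (256 - 12)² = 244² = 59536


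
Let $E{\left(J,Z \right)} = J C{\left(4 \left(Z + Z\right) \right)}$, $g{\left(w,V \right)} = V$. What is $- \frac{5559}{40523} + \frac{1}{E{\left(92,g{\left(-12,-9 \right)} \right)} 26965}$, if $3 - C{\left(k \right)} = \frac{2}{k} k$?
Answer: $- \frac{13790615497}{100528647940} \approx -0.13718$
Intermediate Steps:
$C{\left(k \right)} = 1$ ($C{\left(k \right)} = 3 - \frac{2}{k} k = 3 - 2 = 1$)
$E{\left(J,Z \right)} = J$ ($E{\left(J,Z \right)} = J 1 = J$)
$- \frac{5559}{40523} + \frac{1}{E{\left(92,g{\left(-12,-9 \right)} \right)} 26965} = - \frac{5559}{40523} + \frac{1}{92 \cdot 26965} = \left(-5559\right) \frac{1}{40523} + \frac{1}{92} \cdot \frac{1}{26965} = - \frac{5559}{40523} + \frac{1}{2480780} = - \frac{13790615497}{100528647940}$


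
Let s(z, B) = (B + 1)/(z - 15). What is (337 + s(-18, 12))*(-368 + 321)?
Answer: -522076/33 ≈ -15820.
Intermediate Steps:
s(z, B) = (1 + B)/(-15 + z)
(337 + s(-18, 12))*(-368 + 321) = (337 + (1 + 12)/(-15 - 18))*(-368 + 321) = (337 + 13/(-33))*(-47) = (337 - 1/33*13)*(-47) = (337 - 13/33)*(-47) = (11108/33)*(-47) = -522076/33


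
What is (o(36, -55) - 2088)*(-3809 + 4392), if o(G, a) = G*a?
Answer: -2371644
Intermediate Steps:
(o(36, -55) - 2088)*(-3809 + 4392) = (36*(-55) - 2088)*(-3809 + 4392) = (-1980 - 2088)*583 = -4068*583 = -2371644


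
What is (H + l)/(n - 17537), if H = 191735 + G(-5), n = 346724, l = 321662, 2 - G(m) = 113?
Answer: 513286/329187 ≈ 1.5593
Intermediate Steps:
G(m) = -111 (G(m) = 2 - 1*113 = 2 - 113 = -111)
H = 191624 (H = 191735 - 111 = 191624)
(H + l)/(n - 17537) = (191624 + 321662)/(346724 - 17537) = 513286/329187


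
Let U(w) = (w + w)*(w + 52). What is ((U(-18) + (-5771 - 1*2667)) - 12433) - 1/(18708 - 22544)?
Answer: -84756419/3836 ≈ -22095.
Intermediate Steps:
U(w) = 2*w*(52 + w) (U(w) = (2*w)*(52 + w) = 2*w*(52 + w))
((U(-18) + (-5771 - 1*2667)) - 12433) - 1/(18708 - 22544) = ((2*(-18)*(52 - 18) + (-5771 - 1*2667)) - 12433) - 1/(18708 - 22544) = ((2*(-18)*34 + (-5771 - 2667)) - 12433) - 1/(-3836) = ((-1224 - 8438) - 12433) - 1*(-1/3836) = (-9662 - 12433) + 1/3836 = -22095 + 1/3836 = -84756419/3836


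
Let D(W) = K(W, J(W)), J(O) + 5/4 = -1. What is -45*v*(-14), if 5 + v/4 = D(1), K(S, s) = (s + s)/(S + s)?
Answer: -3528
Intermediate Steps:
J(O) = -9/4 (J(O) = -5/4 - 1 = -9/4)
K(S, s) = 2*s/(S + s) (K(S, s) = (2*s)/(S + s) = 2*s/(S + s))
D(W) = -9/(2*(-9/4 + W)) (D(W) = 2*(-9/4)/(W - 9/4) = 2*(-9/4)/(-9/4 + W) = -9/(2*(-9/4 + W)))
v = -28/5 (v = -20 + 4*(-18/(-9 + 4*1)) = -20 + 4*(-18/(-9 + 4)) = -20 + 4*(-18/(-5)) = -20 + 4*(-18*(-⅕)) = -20 + 4*(18/5) = -20 + 72/5 = -28/5 ≈ -5.6000)
-45*v*(-14) = -45*(-28/5)*(-14) = 252*(-14) = -3528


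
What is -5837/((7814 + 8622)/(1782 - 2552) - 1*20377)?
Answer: 321035/1121909 ≈ 0.28615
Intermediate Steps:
-5837/((7814 + 8622)/(1782 - 2552) - 1*20377) = -5837/(16436/(-770) - 20377) = -5837/(16436*(-1/770) - 20377) = -5837/(-1174/55 - 20377) = -5837/(-1121909/55) = -5837*(-55/1121909) = 321035/1121909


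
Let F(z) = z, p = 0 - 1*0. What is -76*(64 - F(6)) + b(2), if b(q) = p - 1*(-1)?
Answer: -4407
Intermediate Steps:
p = 0 (p = 0 + 0 = 0)
b(q) = 1 (b(q) = 0 - 1*(-1) = 0 + 1 = 1)
-76*(64 - F(6)) + b(2) = -76*(64 - 1*6) + 1 = -76*(64 - 6) + 1 = -76*58 + 1 = -4408 + 1 = -4407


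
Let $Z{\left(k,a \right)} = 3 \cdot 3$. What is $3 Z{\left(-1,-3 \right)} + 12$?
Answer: $39$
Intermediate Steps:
$Z{\left(k,a \right)} = 9$
$3 Z{\left(-1,-3 \right)} + 12 = 3 \cdot 9 + 12 = 27 + 12 = 39$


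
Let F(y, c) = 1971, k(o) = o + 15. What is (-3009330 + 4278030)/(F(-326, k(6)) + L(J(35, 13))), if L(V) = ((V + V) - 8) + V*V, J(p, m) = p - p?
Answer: 1268700/1963 ≈ 646.31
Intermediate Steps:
k(o) = 15 + o
J(p, m) = 0
L(V) = -8 + V² + 2*V (L(V) = (2*V - 8) + V² = (-8 + 2*V) + V² = -8 + V² + 2*V)
(-3009330 + 4278030)/(F(-326, k(6)) + L(J(35, 13))) = (-3009330 + 4278030)/(1971 + (-8 + 0² + 2*0)) = 1268700/(1971 + (-8 + 0 + 0)) = 1268700/(1971 - 8) = 1268700/1963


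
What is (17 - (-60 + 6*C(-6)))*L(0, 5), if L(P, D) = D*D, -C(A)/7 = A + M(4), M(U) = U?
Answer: -175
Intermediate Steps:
C(A) = -28 - 7*A (C(A) = -7*(A + 4) = -7*(4 + A) = -28 - 7*A)
L(P, D) = D²
(17 - (-60 + 6*C(-6)))*L(0, 5) = (17 - (-228 + 252))*5² = (17 - 6/(1/((-28 + 42) - 10)))*25 = (17 - 6/(1/(14 - 10)))*25 = (17 - 6/(1/4))*25 = (17 - 6/¼)*25 = (17 - 6*4)*25 = (17 - 24)*25 = -7*25 = -175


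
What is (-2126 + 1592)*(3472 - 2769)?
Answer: -375402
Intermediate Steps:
(-2126 + 1592)*(3472 - 2769) = -534*703 = -375402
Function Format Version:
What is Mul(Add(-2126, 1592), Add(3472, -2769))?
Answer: -375402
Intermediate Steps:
Mul(Add(-2126, 1592), Add(3472, -2769)) = Mul(-534, 703) = -375402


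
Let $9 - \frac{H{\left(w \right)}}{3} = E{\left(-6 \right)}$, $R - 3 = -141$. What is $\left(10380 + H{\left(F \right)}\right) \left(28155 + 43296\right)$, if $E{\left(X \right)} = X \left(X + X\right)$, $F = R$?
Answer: $728157141$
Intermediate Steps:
$R = -138$ ($R = 3 - 141 = -138$)
$F = -138$
$E{\left(X \right)} = 2 X^{2}$ ($E{\left(X \right)} = X 2 X = 2 X^{2}$)
$H{\left(w \right)} = -189$ ($H{\left(w \right)} = 27 - 3 \cdot 2 \left(-6\right)^{2} = 27 - 3 \cdot 2 \cdot 36 = 27 - 216 = -189$)
$\left(10380 + H{\left(F \right)}\right) \left(28155 + 43296\right) = \left(10380 - 189\right) \left(28155 + 43296\right) = 10191 \cdot 71451 = 728157141$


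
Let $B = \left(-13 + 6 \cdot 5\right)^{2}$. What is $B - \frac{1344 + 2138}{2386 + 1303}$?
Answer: $\frac{1062639}{3689} \approx 288.06$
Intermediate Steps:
$B = 289$ ($B = \left(-13 + 30\right)^{2} = 17^{2} = 289$)
$B - \frac{1344 + 2138}{2386 + 1303} = 289 - \frac{1344 + 2138}{2386 + 1303} = 289 - \frac{3482}{3689} = \frac{1062639}{3689}$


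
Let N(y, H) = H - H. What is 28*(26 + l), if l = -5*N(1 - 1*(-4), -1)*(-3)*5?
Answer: 728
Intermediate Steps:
N(y, H) = 0
l = 0 (l = -0*(-3)*5 = -5*0*5 = 0*5 = 0)
28*(26 + l) = 28*(26 + 0) = 28*26 = 728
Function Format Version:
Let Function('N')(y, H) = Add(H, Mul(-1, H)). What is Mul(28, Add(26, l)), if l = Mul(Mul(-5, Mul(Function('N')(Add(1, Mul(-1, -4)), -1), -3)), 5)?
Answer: 728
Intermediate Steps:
Function('N')(y, H) = 0
l = 0 (l = Mul(Mul(-5, Mul(0, -3)), 5) = Mul(Mul(-5, 0), 5) = Mul(0, 5) = 0)
Mul(28, Add(26, l)) = Mul(28, Add(26, 0)) = Mul(28, 26) = 728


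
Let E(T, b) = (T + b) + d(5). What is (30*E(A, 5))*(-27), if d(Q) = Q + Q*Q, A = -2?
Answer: -26730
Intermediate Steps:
d(Q) = Q + Q²
E(T, b) = 30 + T + b (E(T, b) = (T + b) + 5*(1 + 5) = (T + b) + 5*6 = (T + b) + 30 = 30 + T + b)
(30*E(A, 5))*(-27) = (30*(30 - 2 + 5))*(-27) = (30*33)*(-27) = 990*(-27) = -26730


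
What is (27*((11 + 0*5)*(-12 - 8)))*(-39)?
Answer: 231660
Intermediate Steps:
(27*((11 + 0*5)*(-12 - 8)))*(-39) = (27*((11 + 0)*(-20)))*(-39) = (27*(11*(-20)))*(-39) = (27*(-220))*(-39) = -5940*(-39) = 231660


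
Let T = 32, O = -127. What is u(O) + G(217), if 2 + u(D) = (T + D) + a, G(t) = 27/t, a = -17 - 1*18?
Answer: -28617/217 ≈ -131.88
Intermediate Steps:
a = -35 (a = -17 - 18 = -35)
u(D) = -5 + D (u(D) = -2 + ((32 + D) - 35) = -2 + (-3 + D) = -5 + D)
u(O) + G(217) = (-5 - 127) + 27/217 = -132 + 27*(1/217) = -132 + 27/217 = -28617/217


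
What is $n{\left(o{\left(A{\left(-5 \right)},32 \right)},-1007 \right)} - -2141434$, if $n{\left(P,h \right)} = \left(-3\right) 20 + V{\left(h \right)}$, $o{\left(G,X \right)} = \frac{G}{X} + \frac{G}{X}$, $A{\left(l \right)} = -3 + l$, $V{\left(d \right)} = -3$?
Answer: $2141371$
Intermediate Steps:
$o{\left(G,X \right)} = \frac{2 G}{X}$
$n{\left(P,h \right)} = -63$ ($n{\left(P,h \right)} = \left(-3\right) 20 - 3 = -60 - 3 = -63$)
$n{\left(o{\left(A{\left(-5 \right)},32 \right)},-1007 \right)} - -2141434 = -63 - -2141434 = -63 + 2141434 = 2141371$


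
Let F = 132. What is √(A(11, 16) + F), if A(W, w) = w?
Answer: 2*√37 ≈ 12.166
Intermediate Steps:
√(A(11, 16) + F) = √(16 + 132) = √148 = 2*√37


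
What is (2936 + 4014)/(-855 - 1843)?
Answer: -3475/1349 ≈ -2.5760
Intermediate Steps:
(2936 + 4014)/(-855 - 1843) = 6950/(-2698) = 6950*(-1/2698) = -3475/1349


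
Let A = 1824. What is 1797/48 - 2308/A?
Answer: 32989/912 ≈ 36.172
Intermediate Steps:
1797/48 - 2308/A = 1797/48 - 2308/1824 = 1797*(1/48) - 2308*1/1824 = 599/16 - 577/456 = 32989/912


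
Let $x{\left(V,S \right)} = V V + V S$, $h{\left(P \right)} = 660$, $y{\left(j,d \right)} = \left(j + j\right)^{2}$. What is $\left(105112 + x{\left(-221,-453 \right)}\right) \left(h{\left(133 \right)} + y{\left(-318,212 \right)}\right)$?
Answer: $102936364296$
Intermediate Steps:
$y{\left(j,d \right)} = 4 j^{2}$ ($y{\left(j,d \right)} = \left(2 j\right)^{2} = 4 j^{2}$)
$x{\left(V,S \right)} = V^{2} + S V$
$\left(105112 + x{\left(-221,-453 \right)}\right) \left(h{\left(133 \right)} + y{\left(-318,212 \right)}\right) = \left(105112 - 221 \left(-453 - 221\right)\right) \left(660 + 4 \left(-318\right)^{2}\right) = \left(105112 - -148954\right) \left(660 + 4 \cdot 101124\right) = \left(105112 + 148954\right) \left(660 + 404496\right) = 254066 \cdot 405156 = 102936364296$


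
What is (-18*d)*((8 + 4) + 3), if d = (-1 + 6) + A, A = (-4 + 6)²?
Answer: -2430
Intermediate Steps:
A = 4 (A = 2² = 4)
d = 9 (d = (-1 + 6) + 4 = 5 + 4 = 9)
(-18*d)*((8 + 4) + 3) = (-18*9)*((8 + 4) + 3) = -162*(12 + 3) = -162*15 = -2430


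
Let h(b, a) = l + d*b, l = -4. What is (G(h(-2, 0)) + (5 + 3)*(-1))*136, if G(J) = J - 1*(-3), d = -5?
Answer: 136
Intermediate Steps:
h(b, a) = -4 - 5*b
G(J) = 3 + J (G(J) = J + 3 = 3 + J)
(G(h(-2, 0)) + (5 + 3)*(-1))*136 = ((3 + (-4 - 5*(-2))) + (5 + 3)*(-1))*136 = ((3 + (-4 + 10)) + 8*(-1))*136 = ((3 + 6) - 8)*136 = (9 - 8)*136 = 1*136 = 136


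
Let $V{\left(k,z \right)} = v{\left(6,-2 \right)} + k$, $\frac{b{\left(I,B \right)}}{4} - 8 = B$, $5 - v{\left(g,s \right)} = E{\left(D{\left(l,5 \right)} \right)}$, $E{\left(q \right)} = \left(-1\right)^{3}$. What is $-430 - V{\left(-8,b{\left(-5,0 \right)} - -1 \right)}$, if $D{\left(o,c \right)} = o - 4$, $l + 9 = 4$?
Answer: $-428$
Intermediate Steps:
$l = -5$ ($l = -9 + 4 = -5$)
$D{\left(o,c \right)} = -4 + o$
$E{\left(q \right)} = -1$
$v{\left(g,s \right)} = 6$ ($v{\left(g,s \right)} = 5 - -1 = 5 + 1 = 6$)
$b{\left(I,B \right)} = 32 + 4 B$
$V{\left(k,z \right)} = 6 + k$
$-430 - V{\left(-8,b{\left(-5,0 \right)} - -1 \right)} = -430 - \left(6 - 8\right) = -430 - -2 = -430 + 2 = -428$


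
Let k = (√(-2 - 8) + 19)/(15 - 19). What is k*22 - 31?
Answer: -271/2 - 11*I*√10/2 ≈ -135.5 - 17.393*I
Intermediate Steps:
k = -19/4 - I*√10/4 (k = (√(-10) + 19)/(-4) = (I*√10 + 19)*(-¼) = (19 + I*√10)*(-¼) = -19/4 - I*√10/4 ≈ -4.75 - 0.79057*I)
k*22 - 31 = (-19/4 - I*√10/4)*22 - 31 = (-209/2 - 11*I*√10/2) - 31 = -271/2 - 11*I*√10/2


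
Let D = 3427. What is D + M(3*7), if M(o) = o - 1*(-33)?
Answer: 3481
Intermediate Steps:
M(o) = 33 + o (M(o) = o + 33 = 33 + o)
D + M(3*7) = 3427 + (33 + 3*7) = 3427 + (33 + 21) = 3427 + 54 = 3481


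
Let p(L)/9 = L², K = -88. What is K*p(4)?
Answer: -12672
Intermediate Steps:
p(L) = 9*L²
K*p(4) = -792*4² = -792*16 = -88*144 = -12672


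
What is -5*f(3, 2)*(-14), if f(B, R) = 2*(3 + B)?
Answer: 840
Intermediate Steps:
f(B, R) = 6 + 2*B
-5*f(3, 2)*(-14) = -5*(6 + 2*3)*(-14) = -5*(6 + 6)*(-14) = -5*12*(-14) = -60*(-14) = 840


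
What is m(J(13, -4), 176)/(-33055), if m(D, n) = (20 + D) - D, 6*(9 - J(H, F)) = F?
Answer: -4/6611 ≈ -0.00060505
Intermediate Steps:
J(H, F) = 9 - F/6
m(D, n) = 20
m(J(13, -4), 176)/(-33055) = 20/(-33055) = 20*(-1/33055) = -4/6611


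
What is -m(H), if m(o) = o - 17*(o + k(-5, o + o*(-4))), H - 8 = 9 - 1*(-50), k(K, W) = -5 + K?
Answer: 902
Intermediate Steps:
H = 67 (H = 8 + (9 - 1*(-50)) = 8 + (9 + 50) = 8 + 59 = 67)
m(o) = 170 - 16*o (m(o) = o - 17*(o + (-5 - 5)) = o - 17*(o - 10) = o - 17*(-10 + o) = o - (-170 + 17*o) = o + (170 - 17*o) = 170 - 16*o)
-m(H) = -(170 - 16*67) = -(170 - 1072) = -1*(-902) = 902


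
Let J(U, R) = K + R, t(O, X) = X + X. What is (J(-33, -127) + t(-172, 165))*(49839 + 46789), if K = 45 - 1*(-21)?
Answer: 25992932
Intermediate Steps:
t(O, X) = 2*X
K = 66 (K = 45 + 21 = 66)
J(U, R) = 66 + R
(J(-33, -127) + t(-172, 165))*(49839 + 46789) = ((66 - 127) + 2*165)*(49839 + 46789) = (-61 + 330)*96628 = 269*96628 = 25992932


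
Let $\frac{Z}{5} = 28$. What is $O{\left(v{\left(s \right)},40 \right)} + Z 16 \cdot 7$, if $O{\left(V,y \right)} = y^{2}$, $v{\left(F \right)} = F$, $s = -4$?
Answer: $17280$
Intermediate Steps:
$Z = 140$ ($Z = 5 \cdot 28 = 140$)
$O{\left(v{\left(s \right)},40 \right)} + Z 16 \cdot 7 = 40^{2} + 140 \cdot 16 \cdot 7 = 1600 + 2240 \cdot 7 = 1600 + 15680 = 17280$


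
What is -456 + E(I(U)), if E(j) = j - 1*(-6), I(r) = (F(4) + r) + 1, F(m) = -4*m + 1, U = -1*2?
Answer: -466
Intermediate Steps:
U = -2
F(m) = 1 - 4*m
I(r) = -14 + r (I(r) = ((1 - 4*4) + r) + 1 = ((1 - 16) + r) + 1 = (-15 + r) + 1 = -14 + r)
E(j) = 6 + j (E(j) = j + 6 = 6 + j)
-456 + E(I(U)) = -456 + (6 + (-14 - 2)) = -456 + (6 - 16) = -456 - 10 = -466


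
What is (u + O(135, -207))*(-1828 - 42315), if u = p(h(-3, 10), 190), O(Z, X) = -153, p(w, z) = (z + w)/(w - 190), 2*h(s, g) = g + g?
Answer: 61226341/9 ≈ 6.8029e+6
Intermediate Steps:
h(s, g) = g (h(s, g) = (g + g)/2 = (2*g)/2 = g)
p(w, z) = (w + z)/(-190 + w)
u = -10/9 (u = (10 + 190)/(-190 + 10) = 200/(-180) = -1/180*200 = -10/9 ≈ -1.1111)
(u + O(135, -207))*(-1828 - 42315) = (-10/9 - 153)*(-1828 - 42315) = -1387/9*(-44143) = 61226341/9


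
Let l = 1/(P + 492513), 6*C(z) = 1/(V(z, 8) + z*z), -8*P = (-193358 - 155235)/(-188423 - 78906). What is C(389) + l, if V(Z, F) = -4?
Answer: 2994971983687/956296548205748946 ≈ 3.1318e-6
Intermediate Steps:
P = -348593/2138632 (P = -(-193358 - 155235)/(8*(-188423 - 78906)) = -(-348593)/(8*(-267329)) = -(-348593)*(-1)/(8*267329) = -⅛*348593/267329 = -348593/2138632 ≈ -0.16300)
C(z) = 1/(6*(-4 + z²)) (C(z) = 1/(6*(-4 + z*z)) = 1/(6*(-4 + z²)))
l = 2138632/1053303713623 (l = 1/(-348593/2138632 + 492513) = 1/(1053303713623/2138632) = 2138632/1053303713623 ≈ 2.0304e-6)
C(389) + l = 1/(6*(-4 + 389²)) + 2138632/1053303713623 = 1/(6*(-4 + 151321)) + 2138632/1053303713623 = (⅙)/151317 + 2138632/1053303713623 = (⅙)*(1/151317) + 2138632/1053303713623 = 1/907902 + 2138632/1053303713623 = 2994971983687/956296548205748946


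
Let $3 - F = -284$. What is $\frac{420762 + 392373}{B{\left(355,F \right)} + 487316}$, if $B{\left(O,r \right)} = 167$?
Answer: $\frac{813135}{487483} \approx 1.668$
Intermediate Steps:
$F = 287$ ($F = 3 - -284 = 3 + 284 = 287$)
$\frac{420762 + 392373}{B{\left(355,F \right)} + 487316} = \frac{420762 + 392373}{167 + 487316} = \frac{813135}{487483}$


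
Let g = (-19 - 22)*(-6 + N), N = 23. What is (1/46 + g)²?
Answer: 1027907721/2116 ≈ 4.8578e+5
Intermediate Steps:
g = -697 (g = (-19 - 22)*(-6 + 23) = -41*17 = -697)
(1/46 + g)² = (1/46 - 697)² = (-32061/46)² = 1027907721/2116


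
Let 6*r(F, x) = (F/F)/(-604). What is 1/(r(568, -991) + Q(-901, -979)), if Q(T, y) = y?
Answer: -3624/3547897 ≈ -0.0010215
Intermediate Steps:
r(F, x) = -1/3624 (r(F, x) = ((F/F)/(-604))/6 = (1*(-1/604))/6 = (⅙)*(-1/604) = -1/3624)
1/(r(568, -991) + Q(-901, -979)) = 1/(-1/3624 - 979) = 1/(-3547897/3624) = -3624/3547897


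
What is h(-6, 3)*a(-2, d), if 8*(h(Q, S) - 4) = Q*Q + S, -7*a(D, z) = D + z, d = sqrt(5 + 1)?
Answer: 71/28 - 71*sqrt(6)/56 ≈ -0.56989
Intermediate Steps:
d = sqrt(6) ≈ 2.4495
a(D, z) = -D/7 - z/7 (a(D, z) = -(D + z)/7 = -D/7 - z/7)
h(Q, S) = 4 + S/8 + Q**2/8 (h(Q, S) = 4 + (Q*Q + S)/8 = 4 + (Q**2 + S)/8 = 4 + (S + Q**2)/8 = 4 + (S/8 + Q**2/8) = 4 + S/8 + Q**2/8)
h(-6, 3)*a(-2, d) = (4 + (1/8)*3 + (1/8)*(-6)**2)*(-1/7*(-2) - sqrt(6)/7) = (4 + 3/8 + (1/8)*36)*(2/7 - sqrt(6)/7) = (4 + 3/8 + 9/2)*(2/7 - sqrt(6)/7) = 71*(2/7 - sqrt(6)/7)/8 = 71/28 - 71*sqrt(6)/56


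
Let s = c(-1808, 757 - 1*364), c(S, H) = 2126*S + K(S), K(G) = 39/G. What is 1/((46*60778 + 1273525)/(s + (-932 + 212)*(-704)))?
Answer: -6033165863/7357317904 ≈ -0.82002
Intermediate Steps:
c(S, H) = 39/S + 2126*S (c(S, H) = 2126*S + 39/S = 39/S + 2126*S)
s = -6949604903/1808 (s = 39/(-1808) + 2126*(-1808) = 39*(-1/1808) - 3843808 = -39/1808 - 3843808 = -6949604903/1808 ≈ -3.8438e+6)
1/((46*60778 + 1273525)/(s + (-932 + 212)*(-704))) = 1/((46*60778 + 1273525)/(-6949604903/1808 + (-932 + 212)*(-704))) = 1/((2795788 + 1273525)/(-6949604903/1808 - 720*(-704))) = 1/(4069313/(-6949604903/1808 + 506880)) = 1/(4069313/(-6033165863/1808)) = 1/(4069313*(-1808/6033165863)) = 1/(-7357317904/6033165863) = -6033165863/7357317904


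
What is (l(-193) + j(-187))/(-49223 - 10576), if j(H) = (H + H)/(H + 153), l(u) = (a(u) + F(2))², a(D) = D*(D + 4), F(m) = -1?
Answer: -443499529/19933 ≈ -22250.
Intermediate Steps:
a(D) = D*(4 + D)
l(u) = (-1 + u*(4 + u))² (l(u) = (u*(4 + u) - 1)² = (-1 + u*(4 + u))²)
j(H) = 2*H/(153 + H) (j(H) = (2*H)/(153 + H) = 2*H/(153 + H))
(l(-193) + j(-187))/(-49223 - 10576) = ((-1 - 193*(4 - 193))² + 2*(-187)/(153 - 187))/(-49223 - 10576) = ((-1 - 193*(-189))² + 2*(-187)/(-34))/(-59799) = ((-1 + 36477)² + 2*(-187)*(-1/34))*(-1/59799) = (36476² + 11)*(-1/59799) = (1330498576 + 11)*(-1/59799) = 1330498587*(-1/59799) = -443499529/19933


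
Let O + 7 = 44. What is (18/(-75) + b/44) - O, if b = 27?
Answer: -40289/1100 ≈ -36.626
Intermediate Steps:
O = 37 (O = -7 + 44 = 37)
(18/(-75) + b/44) - O = (18/(-75) + 27/44) - 1*37 = (18*(-1/75) + 27*(1/44)) - 37 = (-6/25 + 27/44) - 37 = 411/1100 - 37 = -40289/1100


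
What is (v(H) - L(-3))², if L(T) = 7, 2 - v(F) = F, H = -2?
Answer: 9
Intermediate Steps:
v(F) = 2 - F
(v(H) - L(-3))² = ((2 - 1*(-2)) - 1*7)² = ((2 + 2) - 7)² = (4 - 7)² = (-3)² = 9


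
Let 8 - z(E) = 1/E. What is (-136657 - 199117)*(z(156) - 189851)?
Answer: 4972058959483/78 ≈ 6.3744e+10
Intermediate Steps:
z(E) = 8 - 1/E
(-136657 - 199117)*(z(156) - 189851) = (-136657 - 199117)*((8 - 1/156) - 189851) = -335774*((8 - 1*1/156) - 189851) = -335774*((8 - 1/156) - 189851) = -335774*(1247/156 - 189851) = -335774*(-29615509/156) = 4972058959483/78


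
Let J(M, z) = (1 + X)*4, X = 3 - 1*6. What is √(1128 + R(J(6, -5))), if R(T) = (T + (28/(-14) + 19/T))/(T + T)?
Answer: √288966/16 ≈ 33.597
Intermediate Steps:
X = -3 (X = 3 - 6 = -3)
J(M, z) = -8 (J(M, z) = (1 - 3)*4 = -2*4 = -8)
R(T) = (-2 + T + 19/T)/(2*T) (R(T) = (T + (28*(-1/14) + 19/T))/((2*T)) = (T + (-2 + 19/T))*(1/(2*T)) = (-2 + T + 19/T)*(1/(2*T)) = (-2 + T + 19/T)/(2*T))
√(1128 + R(J(6, -5))) = √(1128 + (½)*(19 + (-8)² - 2*(-8))/(-8)²) = √(1128 + (½)*(1/64)*(19 + 64 + 16)) = √(1128 + (½)*(1/64)*99) = √(1128 + 99/128) = √(144483/128) = √288966/16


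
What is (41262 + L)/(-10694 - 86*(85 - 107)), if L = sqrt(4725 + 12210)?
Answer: -6877/1467 - sqrt(16935)/8802 ≈ -4.7026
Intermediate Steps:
L = sqrt(16935) ≈ 130.13
(41262 + L)/(-10694 - 86*(85 - 107)) = (41262 + sqrt(16935))/(-10694 - 86*(85 - 107)) = (41262 + sqrt(16935))/(-10694 - 86*(-22)) = (41262 + sqrt(16935))/(-10694 + 1892) = (41262 + sqrt(16935))/(-8802) = (41262 + sqrt(16935))*(-1/8802) = -6877/1467 - sqrt(16935)/8802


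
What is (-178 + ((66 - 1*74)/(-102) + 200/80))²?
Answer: 320159449/10404 ≈ 30773.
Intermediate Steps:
(-178 + ((66 - 1*74)/(-102) + 200/80))² = (-178 + ((66 - 74)*(-1/102) + 200*(1/80)))² = (-178 + (-8*(-1/102) + 5/2))² = (-178 + (4/51 + 5/2))² = (-178 + 263/102)² = (-17893/102)² = 320159449/10404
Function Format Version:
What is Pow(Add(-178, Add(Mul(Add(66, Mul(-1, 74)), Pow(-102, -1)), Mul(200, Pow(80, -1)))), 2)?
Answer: Rational(320159449, 10404) ≈ 30773.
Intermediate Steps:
Pow(Add(-178, Add(Mul(Add(66, Mul(-1, 74)), Pow(-102, -1)), Mul(200, Pow(80, -1)))), 2) = Pow(Add(-178, Add(Mul(Add(66, -74), Rational(-1, 102)), Mul(200, Rational(1, 80)))), 2) = Pow(Add(-178, Add(Mul(-8, Rational(-1, 102)), Rational(5, 2))), 2) = Pow(Add(-178, Add(Rational(4, 51), Rational(5, 2))), 2) = Pow(Add(-178, Rational(263, 102)), 2) = Pow(Rational(-17893, 102), 2) = Rational(320159449, 10404)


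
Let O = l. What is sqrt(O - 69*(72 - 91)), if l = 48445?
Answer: 2*sqrt(12439) ≈ 223.06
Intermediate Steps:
O = 48445
sqrt(O - 69*(72 - 91)) = sqrt(48445 - 69*(72 - 91)) = sqrt(48445 - 69*(-19)) = sqrt(48445 + 1311) = sqrt(49756) = 2*sqrt(12439)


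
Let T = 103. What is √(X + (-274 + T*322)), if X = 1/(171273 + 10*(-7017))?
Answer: √336215992004331/101103 ≈ 181.36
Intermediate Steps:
X = 1/101103 (X = 1/(171273 - 70170) = 1/101103 ≈ 9.8909e-6)
√(X + (-274 + T*322)) = √(1/101103 + (-274 + 103*322)) = √(1/101103 + (-274 + 33166)) = √(1/101103 + 32892) = √(3325479877/101103) = √336215992004331/101103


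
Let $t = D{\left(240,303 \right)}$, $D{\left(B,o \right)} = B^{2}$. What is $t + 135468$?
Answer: $193068$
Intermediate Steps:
$t = 57600$ ($t = 240^{2} = 57600$)
$t + 135468 = 57600 + 135468 = 193068$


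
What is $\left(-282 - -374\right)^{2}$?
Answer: $8464$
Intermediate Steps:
$\left(-282 - -374\right)^{2} = \left(-282 + 374\right)^{2} = 92^{2} = 8464$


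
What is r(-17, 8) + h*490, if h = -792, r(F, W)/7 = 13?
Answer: -387989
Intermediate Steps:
r(F, W) = 91 (r(F, W) = 7*13 = 91)
r(-17, 8) + h*490 = 91 - 792*490 = 91 - 388080 = -387989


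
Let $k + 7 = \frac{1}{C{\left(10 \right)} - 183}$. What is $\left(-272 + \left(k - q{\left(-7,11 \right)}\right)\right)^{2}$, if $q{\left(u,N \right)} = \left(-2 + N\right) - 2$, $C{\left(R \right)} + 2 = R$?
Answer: $\frac{2505102601}{30625} \approx 81799.0$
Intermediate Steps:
$C{\left(R \right)} = -2 + R$
$q{\left(u,N \right)} = -4 + N$
$k = - \frac{1226}{175}$ ($k = -7 + \frac{1}{\left(-2 + 10\right) - 183} = -7 + \frac{1}{8 - 183} = -7 + \frac{1}{-175} = -7 - \frac{1}{175} = - \frac{1226}{175} \approx -7.0057$)
$\left(-272 + \left(k - q{\left(-7,11 \right)}\right)\right)^{2} = \left(-272 - \frac{2451}{175}\right)^{2} = \left(- \frac{50051}{175}\right)^{2} = \frac{2505102601}{30625}$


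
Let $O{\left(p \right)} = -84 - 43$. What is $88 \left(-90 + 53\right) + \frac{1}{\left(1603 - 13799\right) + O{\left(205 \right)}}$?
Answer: $- \frac{40123689}{12323} \approx -3256.0$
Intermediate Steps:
$O{\left(p \right)} = -127$
$88 \left(-90 + 53\right) + \frac{1}{\left(1603 - 13799\right) + O{\left(205 \right)}} = 88 \left(-90 + 53\right) + \frac{1}{\left(1603 - 13799\right) - 127} = 88 \left(-37\right) + \frac{1}{\left(1603 - 13799\right) - 127} = -3256 + \frac{1}{-12196 - 127} = -3256 + \frac{1}{-12323} = -3256 - \frac{1}{12323} = - \frac{40123689}{12323}$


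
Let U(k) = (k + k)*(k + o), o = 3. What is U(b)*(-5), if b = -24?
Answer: -5040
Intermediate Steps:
U(k) = 2*k*(3 + k) (U(k) = (k + k)*(k + 3) = (2*k)*(3 + k) = 2*k*(3 + k))
U(b)*(-5) = (2*(-24)*(3 - 24))*(-5) = (2*(-24)*(-21))*(-5) = 1008*(-5) = -5040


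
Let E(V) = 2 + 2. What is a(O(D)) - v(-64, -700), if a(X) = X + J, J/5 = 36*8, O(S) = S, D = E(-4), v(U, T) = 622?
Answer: 822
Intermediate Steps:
E(V) = 4
D = 4
J = 1440 (J = 5*(36*8) = 5*288 = 1440)
a(X) = 1440 + X (a(X) = X + 1440 = 1440 + X)
a(O(D)) - v(-64, -700) = (1440 + 4) - 1*622 = 1444 - 622 = 822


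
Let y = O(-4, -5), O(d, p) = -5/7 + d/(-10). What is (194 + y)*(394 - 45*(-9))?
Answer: 5416421/35 ≈ 1.5476e+5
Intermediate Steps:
O(d, p) = -5/7 - d/10 (O(d, p) = -5*⅐ + d*(-⅒) = -5/7 - d/10)
y = -11/35 (y = -5/7 - ⅒*(-4) = -5/7 + ⅖ = -11/35 ≈ -0.31429)
(194 + y)*(394 - 45*(-9)) = (194 - 11/35)*(394 - 45*(-9)) = 6779*(394 + 405)/35 = (6779/35)*799 = 5416421/35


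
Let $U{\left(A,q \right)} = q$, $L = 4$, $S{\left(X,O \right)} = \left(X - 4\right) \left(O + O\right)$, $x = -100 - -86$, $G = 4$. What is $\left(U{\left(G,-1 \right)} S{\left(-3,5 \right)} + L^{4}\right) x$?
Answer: $-4564$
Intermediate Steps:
$x = -14$ ($x = -100 + 86 = -14$)
$S{\left(X,O \right)} = 2 O \left(-4 + X\right)$ ($S{\left(X,O \right)} = \left(-4 + X\right) 2 O = 2 O \left(-4 + X\right)$)
$\left(U{\left(G,-1 \right)} S{\left(-3,5 \right)} + L^{4}\right) x = \left(- 2 \cdot 5 \left(-4 - 3\right) + 4^{4}\right) \left(-14\right) = \left(- 2 \cdot 5 \left(-7\right) + 256\right) \left(-14\right) = \left(\left(-1\right) \left(-70\right) + 256\right) \left(-14\right) = \left(70 + 256\right) \left(-14\right) = 326 \left(-14\right) = -4564$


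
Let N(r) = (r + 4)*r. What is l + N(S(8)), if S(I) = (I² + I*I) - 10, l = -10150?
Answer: 4246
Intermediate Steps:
S(I) = -10 + 2*I² (S(I) = (I² + I²) - 10 = 2*I² - 10 = -10 + 2*I²)
N(r) = r*(4 + r) (N(r) = (4 + r)*r = r*(4 + r))
l + N(S(8)) = -10150 + (-10 + 2*8²)*(4 + (-10 + 2*8²)) = -10150 + (-10 + 2*64)*(4 + (-10 + 2*64)) = -10150 + (-10 + 128)*(4 + (-10 + 128)) = -10150 + 118*(4 + 118) = -10150 + 118*122 = -10150 + 14396 = 4246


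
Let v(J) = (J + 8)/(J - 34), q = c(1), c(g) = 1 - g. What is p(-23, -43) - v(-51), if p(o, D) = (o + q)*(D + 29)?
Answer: 27327/85 ≈ 321.49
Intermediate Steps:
q = 0 (q = 1 - 1*1 = 1 - 1 = 0)
p(o, D) = o*(29 + D) (p(o, D) = (o + 0)*(D + 29) = o*(29 + D))
v(J) = (8 + J)/(-34 + J)
p(-23, -43) - v(-51) = -23*(29 - 43) - (8 - 51)/(-34 - 51) = -23*(-14) - (-43)/(-85) = 322 - (-1)*(-43)/85 = 322 - 1*43/85 = 322 - 43/85 = 27327/85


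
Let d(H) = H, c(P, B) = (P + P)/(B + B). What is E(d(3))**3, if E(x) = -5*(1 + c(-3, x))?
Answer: 0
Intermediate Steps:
c(P, B) = P/B (c(P, B) = (2*P)/((2*B)) = (2*P)*(1/(2*B)) = P/B)
E(x) = -5 + 15/x (E(x) = -5*(1 - 3/x) = -5 + 15/x)
E(d(3))**3 = (-5 + 15/3)**3 = (-5 + 15*(1/3))**3 = (-5 + 5)**3 = 0**3 = 0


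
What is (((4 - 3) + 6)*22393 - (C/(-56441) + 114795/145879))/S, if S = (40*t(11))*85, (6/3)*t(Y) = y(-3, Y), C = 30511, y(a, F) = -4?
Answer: -1290616208489463/55988185145200 ≈ -23.052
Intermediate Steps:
t(Y) = -2 (t(Y) = (½)*(-4) = -2)
S = -6800 (S = (40*(-2))*85 = -80*85 = -6800)
(((4 - 3) + 6)*22393 - (C/(-56441) + 114795/145879))/S = (((4 - 3) + 6)*22393 - (30511/(-56441) + 114795/145879))/(-6800) = ((1 + 6)*22393 - (30511*(-1/56441) + 114795*(1/145879)))*(-1/6800) = (7*22393 - (-30511/56441 + 114795/145879))*(-1/6800) = (156751 - 1*2028230426/8233556639)*(-1/6800) = (156751 - 2028230426/8233556639)*(-1/6800) = (1290616208489463/8233556639)*(-1/6800) = -1290616208489463/55988185145200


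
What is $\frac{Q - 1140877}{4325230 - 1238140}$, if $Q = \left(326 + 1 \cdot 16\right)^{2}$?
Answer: $- \frac{1023913}{3087090} \approx -0.33168$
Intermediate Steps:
$Q = 116964$ ($Q = \left(326 + 16\right)^{2} = 342^{2} = 116964$)
$\frac{Q - 1140877}{4325230 - 1238140} = \frac{116964 - 1140877}{4325230 - 1238140} = - \frac{1023913}{3087090}$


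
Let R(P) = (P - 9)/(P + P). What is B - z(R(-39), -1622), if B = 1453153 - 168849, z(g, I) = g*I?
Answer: 16708928/13 ≈ 1.2853e+6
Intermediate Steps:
R(P) = (-9 + P)/(2*P) (R(P) = (-9 + P)/((2*P)) = (-9 + P)*(1/(2*P)) = (-9 + P)/(2*P))
z(g, I) = I*g
B = 1284304
B - z(R(-39), -1622) = 1284304 - (-1622)*(1/2)*(-9 - 39)/(-39) = 1284304 - (-1622)*(1/2)*(-1/39)*(-48) = 1284304 - (-1622)*8/13 = 1284304 - 1*(-12976/13) = 1284304 + 12976/13 = 16708928/13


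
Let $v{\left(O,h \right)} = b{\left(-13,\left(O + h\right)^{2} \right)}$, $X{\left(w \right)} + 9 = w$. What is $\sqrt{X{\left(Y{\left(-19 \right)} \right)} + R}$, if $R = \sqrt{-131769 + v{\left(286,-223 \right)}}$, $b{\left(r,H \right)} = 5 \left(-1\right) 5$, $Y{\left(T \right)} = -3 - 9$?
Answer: $\sqrt{-21 + i \sqrt{131794}} \approx 13.089 + 13.868 i$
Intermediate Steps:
$Y{\left(T \right)} = -12$
$b{\left(r,H \right)} = -25$ ($b{\left(r,H \right)} = \left(-5\right) 5 = -25$)
$X{\left(w \right)} = -9 + w$
$v{\left(O,h \right)} = -25$
$R = i \sqrt{131794}$ ($R = \sqrt{-131769 - 25} = \sqrt{-131794} = i \sqrt{131794} \approx 363.03 i$)
$\sqrt{X{\left(Y{\left(-19 \right)} \right)} + R} = \sqrt{\left(-9 - 12\right) + i \sqrt{131794}} = \sqrt{-21 + i \sqrt{131794}}$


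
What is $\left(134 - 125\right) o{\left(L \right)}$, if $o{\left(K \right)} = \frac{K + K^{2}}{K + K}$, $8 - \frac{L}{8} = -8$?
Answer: $\frac{1161}{2} \approx 580.5$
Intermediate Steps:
$L = 128$ ($L = 64 - -64 = 64 + 64 = 128$)
$o{\left(K \right)} = \frac{K + K^{2}}{2 K}$
$\left(134 - 125\right) o{\left(L \right)} = \left(134 - 125\right) \left(\frac{1}{2} + \frac{1}{2} \cdot 128\right) = 9 \left(\frac{1}{2} + 64\right) = 9 \cdot \frac{129}{2} = \frac{1161}{2}$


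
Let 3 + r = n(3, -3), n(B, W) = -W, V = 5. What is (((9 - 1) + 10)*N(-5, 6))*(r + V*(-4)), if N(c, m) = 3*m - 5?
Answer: -4680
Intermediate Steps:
N(c, m) = -5 + 3*m
r = 0 (r = -3 - 1*(-3) = -3 + 3 = 0)
(((9 - 1) + 10)*N(-5, 6))*(r + V*(-4)) = (((9 - 1) + 10)*(-5 + 3*6))*(0 + 5*(-4)) = ((8 + 10)*(-5 + 18))*(0 - 20) = (18*13)*(-20) = 234*(-20) = -4680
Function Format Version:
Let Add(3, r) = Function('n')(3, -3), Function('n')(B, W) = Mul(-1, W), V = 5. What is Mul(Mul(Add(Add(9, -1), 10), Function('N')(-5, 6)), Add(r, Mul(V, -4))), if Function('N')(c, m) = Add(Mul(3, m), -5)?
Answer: -4680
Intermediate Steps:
Function('N')(c, m) = Add(-5, Mul(3, m))
r = 0 (r = Add(-3, Mul(-1, -3)) = Add(-3, 3) = 0)
Mul(Mul(Add(Add(9, -1), 10), Function('N')(-5, 6)), Add(r, Mul(V, -4))) = Mul(Mul(Add(Add(9, -1), 10), Add(-5, Mul(3, 6))), Add(0, Mul(5, -4))) = Mul(Mul(Add(8, 10), Add(-5, 18)), Add(0, -20)) = Mul(Mul(18, 13), -20) = Mul(234, -20) = -4680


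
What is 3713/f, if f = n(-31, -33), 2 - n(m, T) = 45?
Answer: -3713/43 ≈ -86.349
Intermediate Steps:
n(m, T) = -43 (n(m, T) = 2 - 1*45 = 2 - 45 = -43)
f = -43
3713/f = 3713/(-43) = 3713*(-1/43) = -3713/43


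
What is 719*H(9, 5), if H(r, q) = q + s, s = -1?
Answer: 2876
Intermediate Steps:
H(r, q) = -1 + q (H(r, q) = q - 1 = -1 + q)
719*H(9, 5) = 719*(-1 + 5) = 719*4 = 2876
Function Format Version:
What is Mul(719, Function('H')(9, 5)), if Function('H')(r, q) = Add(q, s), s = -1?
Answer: 2876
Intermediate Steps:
Function('H')(r, q) = Add(-1, q) (Function('H')(r, q) = Add(q, -1) = Add(-1, q))
Mul(719, Function('H')(9, 5)) = Mul(719, Add(-1, 5)) = Mul(719, 4) = 2876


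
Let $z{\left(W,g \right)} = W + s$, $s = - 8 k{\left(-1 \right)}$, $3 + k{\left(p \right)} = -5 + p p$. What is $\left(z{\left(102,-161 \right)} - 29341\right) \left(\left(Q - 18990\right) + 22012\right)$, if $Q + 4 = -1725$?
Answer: $-37733619$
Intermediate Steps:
$Q = -1729$ ($Q = -4 - 1725 = -1729$)
$k{\left(p \right)} = -8 + p^{2}$ ($k{\left(p \right)} = -3 + \left(-5 + p p\right) = -3 + \left(-5 + p^{2}\right) = -8 + p^{2}$)
$s = 56$ ($s = - 8 \left(-8 + \left(-1\right)^{2}\right) = - 8 \left(-8 + 1\right) = \left(-8\right) \left(-7\right) = 56$)
$z{\left(W,g \right)} = 56 + W$ ($z{\left(W,g \right)} = W + 56 = 56 + W$)
$\left(z{\left(102,-161 \right)} - 29341\right) \left(\left(Q - 18990\right) + 22012\right) = \left(\left(56 + 102\right) - 29341\right) \left(\left(-1729 - 18990\right) + 22012\right) = \left(158 - 29341\right) \left(\left(-1729 - 18990\right) + 22012\right) = - 29183 \left(-20719 + 22012\right) = \left(-29183\right) 1293 = -37733619$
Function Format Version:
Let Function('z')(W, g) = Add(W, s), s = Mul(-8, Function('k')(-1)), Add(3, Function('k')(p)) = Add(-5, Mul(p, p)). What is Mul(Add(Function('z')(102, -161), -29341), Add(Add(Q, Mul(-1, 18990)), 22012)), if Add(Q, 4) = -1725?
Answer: -37733619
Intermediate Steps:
Q = -1729 (Q = Add(-4, -1725) = -1729)
Function('k')(p) = Add(-8, Pow(p, 2)) (Function('k')(p) = Add(-3, Add(-5, Mul(p, p))) = Add(-3, Add(-5, Pow(p, 2))) = Add(-8, Pow(p, 2)))
s = 56 (s = Mul(-8, Add(-8, Pow(-1, 2))) = Mul(-8, Add(-8, 1)) = Mul(-8, -7) = 56)
Function('z')(W, g) = Add(56, W) (Function('z')(W, g) = Add(W, 56) = Add(56, W))
Mul(Add(Function('z')(102, -161), -29341), Add(Add(Q, Mul(-1, 18990)), 22012)) = Mul(Add(Add(56, 102), -29341), Add(Add(-1729, Mul(-1, 18990)), 22012)) = Mul(Add(158, -29341), Add(Add(-1729, -18990), 22012)) = Mul(-29183, Add(-20719, 22012)) = Mul(-29183, 1293) = -37733619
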